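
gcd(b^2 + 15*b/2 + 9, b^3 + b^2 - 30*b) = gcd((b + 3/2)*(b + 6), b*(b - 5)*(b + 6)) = b + 6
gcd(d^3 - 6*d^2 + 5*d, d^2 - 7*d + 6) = d - 1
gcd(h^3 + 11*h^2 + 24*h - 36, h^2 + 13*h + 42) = h + 6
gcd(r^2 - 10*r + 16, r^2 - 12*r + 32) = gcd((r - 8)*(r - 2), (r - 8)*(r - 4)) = r - 8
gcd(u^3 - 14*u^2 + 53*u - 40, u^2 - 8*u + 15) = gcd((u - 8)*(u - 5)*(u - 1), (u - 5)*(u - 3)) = u - 5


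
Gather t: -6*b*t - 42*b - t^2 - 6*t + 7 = -42*b - t^2 + t*(-6*b - 6) + 7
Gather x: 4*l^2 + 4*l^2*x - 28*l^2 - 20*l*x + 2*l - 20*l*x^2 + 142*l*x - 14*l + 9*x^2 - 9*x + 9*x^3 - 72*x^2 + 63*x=-24*l^2 - 12*l + 9*x^3 + x^2*(-20*l - 63) + x*(4*l^2 + 122*l + 54)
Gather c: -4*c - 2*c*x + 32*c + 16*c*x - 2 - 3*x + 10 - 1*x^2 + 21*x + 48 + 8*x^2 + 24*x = c*(14*x + 28) + 7*x^2 + 42*x + 56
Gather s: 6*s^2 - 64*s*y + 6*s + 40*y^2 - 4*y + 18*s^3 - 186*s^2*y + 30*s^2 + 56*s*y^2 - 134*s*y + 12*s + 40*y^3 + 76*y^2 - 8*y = 18*s^3 + s^2*(36 - 186*y) + s*(56*y^2 - 198*y + 18) + 40*y^3 + 116*y^2 - 12*y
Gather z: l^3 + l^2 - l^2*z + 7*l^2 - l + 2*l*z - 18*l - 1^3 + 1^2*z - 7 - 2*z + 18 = l^3 + 8*l^2 - 19*l + z*(-l^2 + 2*l - 1) + 10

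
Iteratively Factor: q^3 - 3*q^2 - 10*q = (q + 2)*(q^2 - 5*q) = q*(q + 2)*(q - 5)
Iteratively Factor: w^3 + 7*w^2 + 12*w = (w + 4)*(w^2 + 3*w) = (w + 3)*(w + 4)*(w)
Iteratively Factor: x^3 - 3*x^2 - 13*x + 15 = (x + 3)*(x^2 - 6*x + 5) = (x - 1)*(x + 3)*(x - 5)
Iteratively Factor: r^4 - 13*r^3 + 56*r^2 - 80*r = (r - 4)*(r^3 - 9*r^2 + 20*r) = (r - 4)^2*(r^2 - 5*r) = r*(r - 4)^2*(r - 5)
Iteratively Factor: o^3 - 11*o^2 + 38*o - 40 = (o - 5)*(o^2 - 6*o + 8) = (o - 5)*(o - 2)*(o - 4)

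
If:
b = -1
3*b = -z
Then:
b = -1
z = 3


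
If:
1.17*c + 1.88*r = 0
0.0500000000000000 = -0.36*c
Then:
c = -0.14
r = 0.09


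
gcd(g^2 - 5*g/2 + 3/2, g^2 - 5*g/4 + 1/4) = g - 1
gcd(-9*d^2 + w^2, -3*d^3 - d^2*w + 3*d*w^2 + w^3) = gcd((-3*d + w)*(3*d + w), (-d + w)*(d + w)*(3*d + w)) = 3*d + w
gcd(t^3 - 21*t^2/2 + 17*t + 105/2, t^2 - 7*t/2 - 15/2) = t^2 - 7*t/2 - 15/2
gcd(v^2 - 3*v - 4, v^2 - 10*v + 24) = v - 4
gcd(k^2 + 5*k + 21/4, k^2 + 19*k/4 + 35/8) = k + 7/2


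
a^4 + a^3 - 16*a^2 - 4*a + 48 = (a - 3)*(a - 2)*(a + 2)*(a + 4)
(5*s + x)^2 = 25*s^2 + 10*s*x + x^2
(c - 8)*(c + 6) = c^2 - 2*c - 48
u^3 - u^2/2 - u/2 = u*(u - 1)*(u + 1/2)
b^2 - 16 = (b - 4)*(b + 4)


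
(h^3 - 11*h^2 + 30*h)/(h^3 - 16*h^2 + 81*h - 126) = h*(h - 5)/(h^2 - 10*h + 21)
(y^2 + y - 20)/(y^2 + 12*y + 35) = (y - 4)/(y + 7)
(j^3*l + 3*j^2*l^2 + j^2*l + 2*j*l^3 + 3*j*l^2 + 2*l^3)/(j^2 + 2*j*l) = l*(j^2 + j*l + j + l)/j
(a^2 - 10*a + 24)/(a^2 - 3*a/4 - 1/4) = 4*(-a^2 + 10*a - 24)/(-4*a^2 + 3*a + 1)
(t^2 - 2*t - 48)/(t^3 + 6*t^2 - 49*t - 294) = (t - 8)/(t^2 - 49)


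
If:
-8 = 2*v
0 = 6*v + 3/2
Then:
No Solution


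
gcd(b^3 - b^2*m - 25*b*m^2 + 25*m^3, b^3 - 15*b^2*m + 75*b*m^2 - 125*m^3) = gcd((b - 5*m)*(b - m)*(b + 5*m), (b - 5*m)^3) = b - 5*m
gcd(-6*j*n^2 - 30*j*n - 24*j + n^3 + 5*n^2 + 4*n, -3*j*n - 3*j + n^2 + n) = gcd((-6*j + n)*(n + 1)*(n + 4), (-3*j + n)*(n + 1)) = n + 1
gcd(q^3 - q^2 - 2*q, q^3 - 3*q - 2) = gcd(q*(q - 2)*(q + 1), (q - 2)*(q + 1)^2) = q^2 - q - 2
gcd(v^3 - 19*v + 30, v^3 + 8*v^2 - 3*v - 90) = v^2 + 2*v - 15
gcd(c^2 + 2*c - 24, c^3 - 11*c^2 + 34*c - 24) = c - 4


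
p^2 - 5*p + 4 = (p - 4)*(p - 1)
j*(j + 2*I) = j^2 + 2*I*j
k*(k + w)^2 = k^3 + 2*k^2*w + k*w^2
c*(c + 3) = c^2 + 3*c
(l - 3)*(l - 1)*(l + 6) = l^3 + 2*l^2 - 21*l + 18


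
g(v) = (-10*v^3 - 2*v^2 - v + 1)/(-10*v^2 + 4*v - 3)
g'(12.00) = 1.00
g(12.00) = 12.60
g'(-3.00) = 0.98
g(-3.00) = -2.44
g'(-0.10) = -0.28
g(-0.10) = -0.31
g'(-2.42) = 0.97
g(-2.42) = -1.87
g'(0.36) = 2.18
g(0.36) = 0.03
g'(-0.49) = 0.29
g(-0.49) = -0.30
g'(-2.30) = 0.96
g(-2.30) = -1.76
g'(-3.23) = 0.98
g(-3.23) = -2.66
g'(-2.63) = 0.97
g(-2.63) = -2.08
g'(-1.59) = 0.91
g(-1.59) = -1.09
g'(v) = (20*v - 4)*(-10*v^3 - 2*v^2 - v + 1)/(-10*v^2 + 4*v - 3)^2 + (-30*v^2 - 4*v - 1)/(-10*v^2 + 4*v - 3)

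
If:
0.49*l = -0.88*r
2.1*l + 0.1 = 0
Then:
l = -0.05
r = 0.03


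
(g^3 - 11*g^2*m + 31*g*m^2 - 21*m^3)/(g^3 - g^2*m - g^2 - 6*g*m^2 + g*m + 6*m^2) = (g^2 - 8*g*m + 7*m^2)/(g^2 + 2*g*m - g - 2*m)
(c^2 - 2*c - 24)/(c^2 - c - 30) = (c + 4)/(c + 5)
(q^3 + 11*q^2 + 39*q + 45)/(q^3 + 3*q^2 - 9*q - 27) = (q + 5)/(q - 3)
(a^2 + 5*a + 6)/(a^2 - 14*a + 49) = (a^2 + 5*a + 6)/(a^2 - 14*a + 49)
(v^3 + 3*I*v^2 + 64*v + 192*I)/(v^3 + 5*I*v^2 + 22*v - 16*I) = (v^2 - 5*I*v + 24)/(v^2 - 3*I*v - 2)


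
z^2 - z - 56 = (z - 8)*(z + 7)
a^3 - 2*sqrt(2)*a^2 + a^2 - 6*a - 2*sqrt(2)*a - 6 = (a + 1)*(a - 3*sqrt(2))*(a + sqrt(2))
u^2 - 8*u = u*(u - 8)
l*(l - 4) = l^2 - 4*l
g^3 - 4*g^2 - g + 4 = (g - 4)*(g - 1)*(g + 1)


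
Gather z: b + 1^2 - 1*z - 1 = b - z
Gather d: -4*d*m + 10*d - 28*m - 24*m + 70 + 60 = d*(10 - 4*m) - 52*m + 130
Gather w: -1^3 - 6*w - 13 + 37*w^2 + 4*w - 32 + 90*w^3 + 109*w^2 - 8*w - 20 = 90*w^3 + 146*w^2 - 10*w - 66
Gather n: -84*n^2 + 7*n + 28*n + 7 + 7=-84*n^2 + 35*n + 14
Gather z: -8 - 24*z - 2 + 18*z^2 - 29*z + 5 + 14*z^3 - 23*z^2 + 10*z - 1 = 14*z^3 - 5*z^2 - 43*z - 6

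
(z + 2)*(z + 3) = z^2 + 5*z + 6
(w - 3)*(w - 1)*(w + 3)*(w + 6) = w^4 + 5*w^3 - 15*w^2 - 45*w + 54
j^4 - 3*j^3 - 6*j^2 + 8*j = j*(j - 4)*(j - 1)*(j + 2)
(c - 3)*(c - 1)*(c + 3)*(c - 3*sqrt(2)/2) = c^4 - 3*sqrt(2)*c^3/2 - c^3 - 9*c^2 + 3*sqrt(2)*c^2/2 + 9*c + 27*sqrt(2)*c/2 - 27*sqrt(2)/2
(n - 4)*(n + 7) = n^2 + 3*n - 28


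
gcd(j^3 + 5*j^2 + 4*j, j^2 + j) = j^2 + j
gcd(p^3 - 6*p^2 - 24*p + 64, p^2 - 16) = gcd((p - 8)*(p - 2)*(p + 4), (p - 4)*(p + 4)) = p + 4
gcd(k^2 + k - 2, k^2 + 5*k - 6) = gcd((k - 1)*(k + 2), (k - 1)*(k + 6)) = k - 1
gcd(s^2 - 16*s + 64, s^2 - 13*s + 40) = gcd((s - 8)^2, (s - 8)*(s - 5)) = s - 8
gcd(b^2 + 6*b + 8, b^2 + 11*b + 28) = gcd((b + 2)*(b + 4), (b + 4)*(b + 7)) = b + 4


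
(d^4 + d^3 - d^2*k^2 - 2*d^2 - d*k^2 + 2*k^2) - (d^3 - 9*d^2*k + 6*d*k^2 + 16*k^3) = d^4 - d^2*k^2 + 9*d^2*k - 2*d^2 - 7*d*k^2 - 16*k^3 + 2*k^2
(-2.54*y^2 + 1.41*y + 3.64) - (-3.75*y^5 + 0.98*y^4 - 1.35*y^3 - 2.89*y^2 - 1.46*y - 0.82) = 3.75*y^5 - 0.98*y^4 + 1.35*y^3 + 0.35*y^2 + 2.87*y + 4.46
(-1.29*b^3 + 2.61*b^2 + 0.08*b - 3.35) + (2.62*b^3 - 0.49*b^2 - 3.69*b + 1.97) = 1.33*b^3 + 2.12*b^2 - 3.61*b - 1.38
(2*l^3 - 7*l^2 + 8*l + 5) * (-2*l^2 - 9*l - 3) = -4*l^5 - 4*l^4 + 41*l^3 - 61*l^2 - 69*l - 15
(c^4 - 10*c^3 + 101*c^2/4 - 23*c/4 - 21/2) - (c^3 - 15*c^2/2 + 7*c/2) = c^4 - 11*c^3 + 131*c^2/4 - 37*c/4 - 21/2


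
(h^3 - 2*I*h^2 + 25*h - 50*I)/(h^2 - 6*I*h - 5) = (h^2 + 3*I*h + 10)/(h - I)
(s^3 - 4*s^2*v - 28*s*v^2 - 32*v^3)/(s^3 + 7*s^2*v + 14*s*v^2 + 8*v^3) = (s^2 - 6*s*v - 16*v^2)/(s^2 + 5*s*v + 4*v^2)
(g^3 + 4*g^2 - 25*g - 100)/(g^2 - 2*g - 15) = (g^2 + 9*g + 20)/(g + 3)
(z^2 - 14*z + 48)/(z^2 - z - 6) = (-z^2 + 14*z - 48)/(-z^2 + z + 6)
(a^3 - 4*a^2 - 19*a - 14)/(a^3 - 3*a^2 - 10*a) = (a^2 - 6*a - 7)/(a*(a - 5))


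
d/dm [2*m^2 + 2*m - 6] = 4*m + 2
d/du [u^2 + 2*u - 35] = 2*u + 2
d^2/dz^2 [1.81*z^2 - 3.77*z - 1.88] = 3.62000000000000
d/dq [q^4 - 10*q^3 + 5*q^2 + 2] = 2*q*(2*q^2 - 15*q + 5)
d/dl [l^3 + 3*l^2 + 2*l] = 3*l^2 + 6*l + 2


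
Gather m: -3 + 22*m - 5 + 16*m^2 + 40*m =16*m^2 + 62*m - 8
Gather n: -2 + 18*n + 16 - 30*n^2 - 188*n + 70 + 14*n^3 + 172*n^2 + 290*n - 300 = 14*n^3 + 142*n^2 + 120*n - 216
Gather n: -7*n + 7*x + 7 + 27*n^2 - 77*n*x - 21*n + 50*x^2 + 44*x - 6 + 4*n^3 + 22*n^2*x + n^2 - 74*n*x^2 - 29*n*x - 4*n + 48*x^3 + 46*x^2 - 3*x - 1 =4*n^3 + n^2*(22*x + 28) + n*(-74*x^2 - 106*x - 32) + 48*x^3 + 96*x^2 + 48*x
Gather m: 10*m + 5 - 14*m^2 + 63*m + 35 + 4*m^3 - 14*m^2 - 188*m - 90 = 4*m^3 - 28*m^2 - 115*m - 50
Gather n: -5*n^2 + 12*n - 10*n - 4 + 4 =-5*n^2 + 2*n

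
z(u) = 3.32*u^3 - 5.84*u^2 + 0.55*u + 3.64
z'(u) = 9.96*u^2 - 11.68*u + 0.55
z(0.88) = 1.86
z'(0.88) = -2.02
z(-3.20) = -166.71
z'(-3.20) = 139.92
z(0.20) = 3.54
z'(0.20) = -1.39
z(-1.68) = -29.51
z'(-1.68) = 48.28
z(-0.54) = 1.12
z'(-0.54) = 9.76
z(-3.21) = -168.11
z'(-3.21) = 140.67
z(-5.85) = -864.11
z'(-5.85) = 409.73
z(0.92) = 1.79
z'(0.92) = -1.77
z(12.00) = 4906.24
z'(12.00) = 1294.63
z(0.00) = 3.64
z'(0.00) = 0.55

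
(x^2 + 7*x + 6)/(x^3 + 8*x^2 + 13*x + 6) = 1/(x + 1)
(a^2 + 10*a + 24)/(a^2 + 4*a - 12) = (a + 4)/(a - 2)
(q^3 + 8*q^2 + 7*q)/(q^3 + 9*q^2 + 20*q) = (q^2 + 8*q + 7)/(q^2 + 9*q + 20)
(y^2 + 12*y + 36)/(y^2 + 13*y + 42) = (y + 6)/(y + 7)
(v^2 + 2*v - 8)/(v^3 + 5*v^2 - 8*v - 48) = (v - 2)/(v^2 + v - 12)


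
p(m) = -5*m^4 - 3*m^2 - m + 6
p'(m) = -20*m^3 - 6*m - 1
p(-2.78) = -313.05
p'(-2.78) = 445.38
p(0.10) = 5.87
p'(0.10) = -1.62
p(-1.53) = -26.89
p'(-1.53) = 79.81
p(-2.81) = -326.62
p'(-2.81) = 459.62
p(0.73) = 2.25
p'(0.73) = -13.16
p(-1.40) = -17.69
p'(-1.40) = 62.28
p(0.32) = 5.32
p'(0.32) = -3.58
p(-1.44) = -20.28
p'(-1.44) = 67.36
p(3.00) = -429.00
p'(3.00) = -559.00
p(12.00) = -104118.00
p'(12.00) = -34633.00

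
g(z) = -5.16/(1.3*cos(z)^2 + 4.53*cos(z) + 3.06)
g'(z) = -5.16*(2.6*sin(z)*cos(z) + 4.53*sin(z))/(1.3*cos(z)^2 + 4.53*cos(z) + 3.06)^2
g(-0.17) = -0.59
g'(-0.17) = 0.08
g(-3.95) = -9.36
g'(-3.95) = -33.55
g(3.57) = -343.22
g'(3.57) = 20532.37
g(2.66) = -77.78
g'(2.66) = -1208.75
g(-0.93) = -0.83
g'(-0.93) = 0.65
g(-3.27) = 33.50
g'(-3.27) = -54.35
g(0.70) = -0.71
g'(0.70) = -0.41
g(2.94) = 39.58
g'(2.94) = -120.50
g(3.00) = 34.27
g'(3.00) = -62.84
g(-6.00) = -0.60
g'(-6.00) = -0.14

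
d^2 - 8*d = d*(d - 8)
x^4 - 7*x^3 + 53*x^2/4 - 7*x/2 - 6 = (x - 4)*(x - 2)*(x - 3/2)*(x + 1/2)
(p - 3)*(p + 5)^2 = p^3 + 7*p^2 - 5*p - 75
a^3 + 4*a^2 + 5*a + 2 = (a + 1)^2*(a + 2)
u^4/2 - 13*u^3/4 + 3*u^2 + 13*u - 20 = (u/2 + 1)*(u - 4)*(u - 5/2)*(u - 2)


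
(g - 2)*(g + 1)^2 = g^3 - 3*g - 2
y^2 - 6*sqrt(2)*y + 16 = (y - 4*sqrt(2))*(y - 2*sqrt(2))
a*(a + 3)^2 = a^3 + 6*a^2 + 9*a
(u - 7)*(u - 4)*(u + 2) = u^3 - 9*u^2 + 6*u + 56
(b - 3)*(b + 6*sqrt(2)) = b^2 - 3*b + 6*sqrt(2)*b - 18*sqrt(2)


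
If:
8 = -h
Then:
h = -8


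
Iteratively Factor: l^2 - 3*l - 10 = (l - 5)*(l + 2)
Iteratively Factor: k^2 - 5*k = (k - 5)*(k)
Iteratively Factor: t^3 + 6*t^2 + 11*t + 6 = (t + 2)*(t^2 + 4*t + 3) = (t + 2)*(t + 3)*(t + 1)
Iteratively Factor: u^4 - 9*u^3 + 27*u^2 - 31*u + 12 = (u - 1)*(u^3 - 8*u^2 + 19*u - 12) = (u - 1)^2*(u^2 - 7*u + 12) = (u - 4)*(u - 1)^2*(u - 3)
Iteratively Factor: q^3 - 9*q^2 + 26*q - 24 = (q - 3)*(q^2 - 6*q + 8) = (q - 3)*(q - 2)*(q - 4)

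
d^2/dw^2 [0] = 0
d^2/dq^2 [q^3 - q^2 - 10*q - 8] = 6*q - 2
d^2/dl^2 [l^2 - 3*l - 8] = 2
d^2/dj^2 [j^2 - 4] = 2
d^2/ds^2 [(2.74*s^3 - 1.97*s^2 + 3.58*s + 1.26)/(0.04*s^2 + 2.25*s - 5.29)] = (4.44089209850063e-16*s^4 + 29.268124*s^3 - 198.166116*s^2 + 465.284172*s - 11.744722)/(6.4e-5*s^6 + 0.0108*s^5 + 0.582108*s^4 + 8.534025*s^3 - 76.983783*s^2 + 188.892675*s - 148.035889)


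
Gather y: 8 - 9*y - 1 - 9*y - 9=-18*y - 2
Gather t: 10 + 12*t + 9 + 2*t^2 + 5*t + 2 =2*t^2 + 17*t + 21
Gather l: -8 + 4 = -4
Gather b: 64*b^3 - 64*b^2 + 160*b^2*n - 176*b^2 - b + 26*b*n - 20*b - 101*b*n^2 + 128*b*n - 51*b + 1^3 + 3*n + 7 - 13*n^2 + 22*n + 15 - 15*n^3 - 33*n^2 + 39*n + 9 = 64*b^3 + b^2*(160*n - 240) + b*(-101*n^2 + 154*n - 72) - 15*n^3 - 46*n^2 + 64*n + 32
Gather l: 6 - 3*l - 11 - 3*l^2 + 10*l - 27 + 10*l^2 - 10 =7*l^2 + 7*l - 42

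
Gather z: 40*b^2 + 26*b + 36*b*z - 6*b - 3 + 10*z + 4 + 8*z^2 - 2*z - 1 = 40*b^2 + 20*b + 8*z^2 + z*(36*b + 8)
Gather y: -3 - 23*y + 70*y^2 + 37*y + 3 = 70*y^2 + 14*y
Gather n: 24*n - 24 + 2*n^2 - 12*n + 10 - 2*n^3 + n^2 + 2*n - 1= -2*n^3 + 3*n^2 + 14*n - 15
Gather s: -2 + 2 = 0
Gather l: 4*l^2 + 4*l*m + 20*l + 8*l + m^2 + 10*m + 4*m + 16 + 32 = 4*l^2 + l*(4*m + 28) + m^2 + 14*m + 48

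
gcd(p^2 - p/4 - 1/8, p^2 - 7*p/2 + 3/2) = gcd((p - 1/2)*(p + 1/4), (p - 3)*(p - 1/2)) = p - 1/2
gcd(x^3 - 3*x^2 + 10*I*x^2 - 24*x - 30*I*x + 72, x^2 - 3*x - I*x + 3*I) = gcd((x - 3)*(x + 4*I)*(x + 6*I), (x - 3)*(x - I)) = x - 3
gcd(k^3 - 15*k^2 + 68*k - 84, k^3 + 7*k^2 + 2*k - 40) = k - 2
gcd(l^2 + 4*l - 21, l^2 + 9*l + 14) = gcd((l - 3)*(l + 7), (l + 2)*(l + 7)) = l + 7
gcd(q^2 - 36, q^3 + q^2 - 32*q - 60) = q - 6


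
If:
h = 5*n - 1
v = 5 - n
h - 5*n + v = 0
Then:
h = 19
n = 4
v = 1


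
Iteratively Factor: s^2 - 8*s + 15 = (s - 5)*(s - 3)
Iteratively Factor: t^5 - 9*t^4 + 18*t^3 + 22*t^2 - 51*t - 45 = (t - 3)*(t^4 - 6*t^3 + 22*t + 15) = (t - 5)*(t - 3)*(t^3 - t^2 - 5*t - 3) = (t - 5)*(t - 3)*(t + 1)*(t^2 - 2*t - 3) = (t - 5)*(t - 3)^2*(t + 1)*(t + 1)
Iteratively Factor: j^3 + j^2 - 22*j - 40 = (j + 2)*(j^2 - j - 20) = (j - 5)*(j + 2)*(j + 4)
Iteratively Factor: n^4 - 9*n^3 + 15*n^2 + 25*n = (n - 5)*(n^3 - 4*n^2 - 5*n) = n*(n - 5)*(n^2 - 4*n - 5) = n*(n - 5)*(n + 1)*(n - 5)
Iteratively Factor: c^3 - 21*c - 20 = (c + 4)*(c^2 - 4*c - 5) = (c - 5)*(c + 4)*(c + 1)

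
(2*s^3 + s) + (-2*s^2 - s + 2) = 2*s^3 - 2*s^2 + 2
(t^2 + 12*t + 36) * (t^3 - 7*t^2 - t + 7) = t^5 + 5*t^4 - 49*t^3 - 257*t^2 + 48*t + 252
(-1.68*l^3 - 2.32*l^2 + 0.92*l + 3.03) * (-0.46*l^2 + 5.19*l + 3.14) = 0.7728*l^5 - 7.652*l^4 - 17.7392*l^3 - 3.9038*l^2 + 18.6145*l + 9.5142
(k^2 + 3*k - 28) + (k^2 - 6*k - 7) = 2*k^2 - 3*k - 35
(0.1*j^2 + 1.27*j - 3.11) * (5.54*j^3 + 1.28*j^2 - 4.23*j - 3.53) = 0.554*j^5 + 7.1638*j^4 - 16.0268*j^3 - 9.7059*j^2 + 8.6722*j + 10.9783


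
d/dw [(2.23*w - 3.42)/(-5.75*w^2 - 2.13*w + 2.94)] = (12.8225*w^2 - 39.33*w - 0.7284)/(33.0625*w^4 + 24.495*w^3 - 29.2731*w^2 - 12.5244*w + 8.6436)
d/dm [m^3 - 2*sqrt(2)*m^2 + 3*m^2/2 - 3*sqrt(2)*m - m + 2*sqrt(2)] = 3*m^2 - 4*sqrt(2)*m + 3*m - 3*sqrt(2) - 1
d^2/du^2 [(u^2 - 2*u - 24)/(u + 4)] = 0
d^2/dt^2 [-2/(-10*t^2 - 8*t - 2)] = 2*(-25*t^2 - 20*t + 4*(5*t + 2)^2 - 5)/(5*t^2 + 4*t + 1)^3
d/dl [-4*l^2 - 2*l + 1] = -8*l - 2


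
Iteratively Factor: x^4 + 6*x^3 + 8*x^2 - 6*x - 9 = (x + 3)*(x^3 + 3*x^2 - x - 3) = (x - 1)*(x + 3)*(x^2 + 4*x + 3) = (x - 1)*(x + 1)*(x + 3)*(x + 3)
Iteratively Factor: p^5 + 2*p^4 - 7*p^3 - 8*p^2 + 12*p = (p - 1)*(p^4 + 3*p^3 - 4*p^2 - 12*p) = p*(p - 1)*(p^3 + 3*p^2 - 4*p - 12) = p*(p - 2)*(p - 1)*(p^2 + 5*p + 6) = p*(p - 2)*(p - 1)*(p + 2)*(p + 3)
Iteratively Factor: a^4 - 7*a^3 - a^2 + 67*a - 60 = (a - 1)*(a^3 - 6*a^2 - 7*a + 60) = (a - 4)*(a - 1)*(a^2 - 2*a - 15) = (a - 5)*(a - 4)*(a - 1)*(a + 3)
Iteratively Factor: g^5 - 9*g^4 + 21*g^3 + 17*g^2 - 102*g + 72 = (g - 4)*(g^4 - 5*g^3 + g^2 + 21*g - 18) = (g - 4)*(g + 2)*(g^3 - 7*g^2 + 15*g - 9) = (g - 4)*(g - 3)*(g + 2)*(g^2 - 4*g + 3) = (g - 4)*(g - 3)^2*(g + 2)*(g - 1)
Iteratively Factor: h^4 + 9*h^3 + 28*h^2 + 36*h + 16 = (h + 2)*(h^3 + 7*h^2 + 14*h + 8) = (h + 2)*(h + 4)*(h^2 + 3*h + 2) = (h + 2)^2*(h + 4)*(h + 1)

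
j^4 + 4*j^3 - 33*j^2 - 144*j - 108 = (j - 6)*(j + 1)*(j + 3)*(j + 6)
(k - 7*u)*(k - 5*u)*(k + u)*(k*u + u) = k^4*u - 11*k^3*u^2 + k^3*u + 23*k^2*u^3 - 11*k^2*u^2 + 35*k*u^4 + 23*k*u^3 + 35*u^4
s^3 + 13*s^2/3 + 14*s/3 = s*(s + 2)*(s + 7/3)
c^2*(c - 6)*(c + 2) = c^4 - 4*c^3 - 12*c^2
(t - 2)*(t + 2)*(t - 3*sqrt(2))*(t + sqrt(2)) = t^4 - 2*sqrt(2)*t^3 - 10*t^2 + 8*sqrt(2)*t + 24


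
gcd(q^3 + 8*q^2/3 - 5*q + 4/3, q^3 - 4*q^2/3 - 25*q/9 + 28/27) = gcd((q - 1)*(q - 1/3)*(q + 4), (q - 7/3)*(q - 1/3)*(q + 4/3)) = q - 1/3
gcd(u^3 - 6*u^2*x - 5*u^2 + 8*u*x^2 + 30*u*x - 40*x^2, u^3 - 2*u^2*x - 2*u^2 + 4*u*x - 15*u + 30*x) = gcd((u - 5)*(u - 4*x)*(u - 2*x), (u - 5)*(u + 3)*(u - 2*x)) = -u^2 + 2*u*x + 5*u - 10*x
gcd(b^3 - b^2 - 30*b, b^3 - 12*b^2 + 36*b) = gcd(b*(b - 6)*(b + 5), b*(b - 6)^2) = b^2 - 6*b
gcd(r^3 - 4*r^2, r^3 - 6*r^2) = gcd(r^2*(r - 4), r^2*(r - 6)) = r^2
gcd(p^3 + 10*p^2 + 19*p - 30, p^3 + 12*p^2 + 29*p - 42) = p^2 + 5*p - 6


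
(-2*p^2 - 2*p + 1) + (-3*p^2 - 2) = -5*p^2 - 2*p - 1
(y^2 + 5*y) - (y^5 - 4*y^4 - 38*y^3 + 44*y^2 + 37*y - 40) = -y^5 + 4*y^4 + 38*y^3 - 43*y^2 - 32*y + 40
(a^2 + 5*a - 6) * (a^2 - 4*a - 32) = a^4 + a^3 - 58*a^2 - 136*a + 192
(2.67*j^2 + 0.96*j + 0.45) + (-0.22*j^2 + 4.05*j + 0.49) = 2.45*j^2 + 5.01*j + 0.94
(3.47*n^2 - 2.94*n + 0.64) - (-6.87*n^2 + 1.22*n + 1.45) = 10.34*n^2 - 4.16*n - 0.81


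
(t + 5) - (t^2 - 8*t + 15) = -t^2 + 9*t - 10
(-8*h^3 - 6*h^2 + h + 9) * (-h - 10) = 8*h^4 + 86*h^3 + 59*h^2 - 19*h - 90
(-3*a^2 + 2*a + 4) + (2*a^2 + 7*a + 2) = -a^2 + 9*a + 6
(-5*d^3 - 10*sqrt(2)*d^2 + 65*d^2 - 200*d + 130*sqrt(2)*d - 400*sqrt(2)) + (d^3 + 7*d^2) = -4*d^3 - 10*sqrt(2)*d^2 + 72*d^2 - 200*d + 130*sqrt(2)*d - 400*sqrt(2)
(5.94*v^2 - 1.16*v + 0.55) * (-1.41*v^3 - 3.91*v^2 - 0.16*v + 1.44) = -8.3754*v^5 - 21.5898*v^4 + 2.8097*v^3 + 6.5887*v^2 - 1.7584*v + 0.792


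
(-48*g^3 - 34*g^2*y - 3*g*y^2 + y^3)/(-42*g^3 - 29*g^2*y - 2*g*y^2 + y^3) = (-8*g + y)/(-7*g + y)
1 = 1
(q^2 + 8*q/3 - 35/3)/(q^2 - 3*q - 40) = (q - 7/3)/(q - 8)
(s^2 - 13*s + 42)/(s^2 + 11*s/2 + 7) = 2*(s^2 - 13*s + 42)/(2*s^2 + 11*s + 14)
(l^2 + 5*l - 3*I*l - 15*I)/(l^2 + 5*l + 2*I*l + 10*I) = (l - 3*I)/(l + 2*I)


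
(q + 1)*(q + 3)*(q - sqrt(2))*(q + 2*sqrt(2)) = q^4 + sqrt(2)*q^3 + 4*q^3 - q^2 + 4*sqrt(2)*q^2 - 16*q + 3*sqrt(2)*q - 12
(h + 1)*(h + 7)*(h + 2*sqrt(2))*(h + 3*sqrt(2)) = h^4 + 5*sqrt(2)*h^3 + 8*h^3 + 19*h^2 + 40*sqrt(2)*h^2 + 35*sqrt(2)*h + 96*h + 84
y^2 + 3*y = y*(y + 3)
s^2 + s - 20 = (s - 4)*(s + 5)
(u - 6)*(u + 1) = u^2 - 5*u - 6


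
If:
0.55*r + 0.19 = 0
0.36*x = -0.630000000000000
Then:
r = -0.35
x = -1.75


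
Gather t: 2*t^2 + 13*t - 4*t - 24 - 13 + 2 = 2*t^2 + 9*t - 35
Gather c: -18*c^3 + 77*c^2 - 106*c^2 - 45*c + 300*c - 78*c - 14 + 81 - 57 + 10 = -18*c^3 - 29*c^2 + 177*c + 20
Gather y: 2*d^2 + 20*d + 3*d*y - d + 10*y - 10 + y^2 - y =2*d^2 + 19*d + y^2 + y*(3*d + 9) - 10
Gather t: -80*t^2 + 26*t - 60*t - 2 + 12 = -80*t^2 - 34*t + 10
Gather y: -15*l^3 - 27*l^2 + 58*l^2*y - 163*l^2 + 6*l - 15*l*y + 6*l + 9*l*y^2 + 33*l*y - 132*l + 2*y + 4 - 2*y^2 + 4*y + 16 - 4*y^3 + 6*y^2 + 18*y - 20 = -15*l^3 - 190*l^2 - 120*l - 4*y^3 + y^2*(9*l + 4) + y*(58*l^2 + 18*l + 24)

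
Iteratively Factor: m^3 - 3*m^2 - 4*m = (m - 4)*(m^2 + m) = (m - 4)*(m + 1)*(m)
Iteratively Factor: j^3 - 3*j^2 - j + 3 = (j - 3)*(j^2 - 1) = (j - 3)*(j + 1)*(j - 1)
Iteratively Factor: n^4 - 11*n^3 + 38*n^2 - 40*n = (n - 5)*(n^3 - 6*n^2 + 8*n) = (n - 5)*(n - 4)*(n^2 - 2*n) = (n - 5)*(n - 4)*(n - 2)*(n)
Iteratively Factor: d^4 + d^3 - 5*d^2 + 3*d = (d - 1)*(d^3 + 2*d^2 - 3*d) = (d - 1)*(d + 3)*(d^2 - d) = (d - 1)^2*(d + 3)*(d)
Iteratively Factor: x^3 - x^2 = (x)*(x^2 - x) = x*(x - 1)*(x)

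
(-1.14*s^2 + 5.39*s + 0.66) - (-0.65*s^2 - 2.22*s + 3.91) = -0.49*s^2 + 7.61*s - 3.25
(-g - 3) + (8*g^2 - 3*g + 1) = 8*g^2 - 4*g - 2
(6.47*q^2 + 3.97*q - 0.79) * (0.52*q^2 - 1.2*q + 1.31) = 3.3644*q^4 - 5.6996*q^3 + 3.3009*q^2 + 6.1487*q - 1.0349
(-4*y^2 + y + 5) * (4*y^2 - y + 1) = -16*y^4 + 8*y^3 + 15*y^2 - 4*y + 5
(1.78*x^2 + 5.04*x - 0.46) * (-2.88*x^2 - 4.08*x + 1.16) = -5.1264*x^4 - 21.7776*x^3 - 17.1736*x^2 + 7.7232*x - 0.5336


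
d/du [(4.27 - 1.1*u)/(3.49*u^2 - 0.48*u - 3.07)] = (3.839*u^2 - 29.8046*u + 5.4266)/(12.1801*u^4 - 3.3504*u^3 - 21.1982*u^2 + 2.9472*u + 9.4249)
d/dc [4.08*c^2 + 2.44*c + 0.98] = 8.16*c + 2.44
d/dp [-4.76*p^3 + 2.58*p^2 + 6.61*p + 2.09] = -14.28*p^2 + 5.16*p + 6.61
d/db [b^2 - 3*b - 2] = 2*b - 3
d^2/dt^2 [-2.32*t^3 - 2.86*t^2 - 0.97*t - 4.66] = -13.92*t - 5.72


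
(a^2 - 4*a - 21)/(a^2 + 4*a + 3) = (a - 7)/(a + 1)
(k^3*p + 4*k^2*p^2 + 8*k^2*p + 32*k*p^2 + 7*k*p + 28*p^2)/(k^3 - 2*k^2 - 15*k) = p*(k^3 + 4*k^2*p + 8*k^2 + 32*k*p + 7*k + 28*p)/(k*(k^2 - 2*k - 15))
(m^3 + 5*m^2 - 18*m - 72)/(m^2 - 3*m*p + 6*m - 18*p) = (-m^2 + m + 12)/(-m + 3*p)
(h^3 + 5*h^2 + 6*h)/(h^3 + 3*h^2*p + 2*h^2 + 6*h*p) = (h + 3)/(h + 3*p)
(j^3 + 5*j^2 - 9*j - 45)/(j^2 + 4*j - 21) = (j^2 + 8*j + 15)/(j + 7)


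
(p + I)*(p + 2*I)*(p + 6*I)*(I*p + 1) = I*p^4 - 8*p^3 - 11*I*p^2 - 8*p - 12*I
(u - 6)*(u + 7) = u^2 + u - 42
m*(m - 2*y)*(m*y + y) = m^3*y - 2*m^2*y^2 + m^2*y - 2*m*y^2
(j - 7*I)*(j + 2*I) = j^2 - 5*I*j + 14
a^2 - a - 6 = (a - 3)*(a + 2)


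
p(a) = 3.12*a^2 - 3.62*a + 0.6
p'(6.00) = 33.82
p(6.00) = 91.20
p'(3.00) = 15.10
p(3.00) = 17.82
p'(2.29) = 10.67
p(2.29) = 8.67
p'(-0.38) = -5.99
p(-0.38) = 2.43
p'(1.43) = 5.30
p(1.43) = 1.80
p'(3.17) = 16.16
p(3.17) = 20.48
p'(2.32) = 10.86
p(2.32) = 8.99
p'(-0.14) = -4.49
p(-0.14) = 1.17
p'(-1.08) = -10.36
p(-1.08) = 8.15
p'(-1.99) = -16.04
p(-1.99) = 20.16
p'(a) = 6.24*a - 3.62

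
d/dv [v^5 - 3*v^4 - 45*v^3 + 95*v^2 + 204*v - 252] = 5*v^4 - 12*v^3 - 135*v^2 + 190*v + 204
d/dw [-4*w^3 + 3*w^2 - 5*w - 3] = -12*w^2 + 6*w - 5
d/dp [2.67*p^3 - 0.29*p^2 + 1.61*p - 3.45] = 8.01*p^2 - 0.58*p + 1.61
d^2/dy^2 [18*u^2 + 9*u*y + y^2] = 2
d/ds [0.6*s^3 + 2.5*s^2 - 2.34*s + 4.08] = 1.8*s^2 + 5.0*s - 2.34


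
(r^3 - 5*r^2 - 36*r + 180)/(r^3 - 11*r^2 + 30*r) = (r + 6)/r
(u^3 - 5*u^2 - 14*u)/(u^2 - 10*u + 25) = u*(u^2 - 5*u - 14)/(u^2 - 10*u + 25)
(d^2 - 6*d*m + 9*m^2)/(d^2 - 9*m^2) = (d - 3*m)/(d + 3*m)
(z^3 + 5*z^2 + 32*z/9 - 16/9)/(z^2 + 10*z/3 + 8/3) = (3*z^2 + 11*z - 4)/(3*(z + 2))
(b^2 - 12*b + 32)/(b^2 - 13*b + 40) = (b - 4)/(b - 5)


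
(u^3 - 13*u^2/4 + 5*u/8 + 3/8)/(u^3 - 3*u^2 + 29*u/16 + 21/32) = 4*(2*u^2 - 7*u + 3)/(8*u^2 - 26*u + 21)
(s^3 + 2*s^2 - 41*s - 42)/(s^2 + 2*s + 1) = (s^2 + s - 42)/(s + 1)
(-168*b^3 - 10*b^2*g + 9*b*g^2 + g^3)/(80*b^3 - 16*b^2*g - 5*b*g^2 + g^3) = (-42*b^2 - 13*b*g - g^2)/(20*b^2 + b*g - g^2)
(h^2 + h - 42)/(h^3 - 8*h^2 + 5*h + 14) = (h^2 + h - 42)/(h^3 - 8*h^2 + 5*h + 14)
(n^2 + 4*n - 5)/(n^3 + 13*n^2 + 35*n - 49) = (n + 5)/(n^2 + 14*n + 49)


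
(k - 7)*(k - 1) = k^2 - 8*k + 7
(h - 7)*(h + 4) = h^2 - 3*h - 28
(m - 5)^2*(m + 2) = m^3 - 8*m^2 + 5*m + 50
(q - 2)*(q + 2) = q^2 - 4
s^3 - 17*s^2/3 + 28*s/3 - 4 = (s - 3)*(s - 2)*(s - 2/3)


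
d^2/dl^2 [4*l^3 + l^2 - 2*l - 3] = 24*l + 2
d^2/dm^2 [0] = 0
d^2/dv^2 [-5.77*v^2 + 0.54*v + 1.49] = -11.5400000000000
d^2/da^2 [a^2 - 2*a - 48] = 2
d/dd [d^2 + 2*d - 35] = 2*d + 2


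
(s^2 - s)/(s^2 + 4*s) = (s - 1)/(s + 4)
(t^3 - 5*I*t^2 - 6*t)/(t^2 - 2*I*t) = t - 3*I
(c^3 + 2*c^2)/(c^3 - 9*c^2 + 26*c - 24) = c^2*(c + 2)/(c^3 - 9*c^2 + 26*c - 24)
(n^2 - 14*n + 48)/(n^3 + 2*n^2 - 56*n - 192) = (n - 6)/(n^2 + 10*n + 24)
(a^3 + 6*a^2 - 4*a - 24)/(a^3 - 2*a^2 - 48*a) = (a^2 - 4)/(a*(a - 8))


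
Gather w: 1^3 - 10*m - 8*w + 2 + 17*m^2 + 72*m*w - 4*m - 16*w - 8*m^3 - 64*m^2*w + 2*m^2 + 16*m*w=-8*m^3 + 19*m^2 - 14*m + w*(-64*m^2 + 88*m - 24) + 3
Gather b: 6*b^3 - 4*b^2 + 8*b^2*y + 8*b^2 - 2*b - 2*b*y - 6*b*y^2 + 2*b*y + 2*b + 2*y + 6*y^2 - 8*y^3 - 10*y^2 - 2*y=6*b^3 + b^2*(8*y + 4) - 6*b*y^2 - 8*y^3 - 4*y^2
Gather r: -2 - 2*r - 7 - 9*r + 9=-11*r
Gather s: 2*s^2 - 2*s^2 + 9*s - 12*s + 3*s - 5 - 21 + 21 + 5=0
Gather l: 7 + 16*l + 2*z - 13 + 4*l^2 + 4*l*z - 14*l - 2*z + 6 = 4*l^2 + l*(4*z + 2)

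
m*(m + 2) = m^2 + 2*m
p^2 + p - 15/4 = (p - 3/2)*(p + 5/2)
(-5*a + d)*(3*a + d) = -15*a^2 - 2*a*d + d^2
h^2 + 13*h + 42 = (h + 6)*(h + 7)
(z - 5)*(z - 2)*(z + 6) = z^3 - z^2 - 32*z + 60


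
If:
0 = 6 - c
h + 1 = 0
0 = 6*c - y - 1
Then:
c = 6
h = -1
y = 35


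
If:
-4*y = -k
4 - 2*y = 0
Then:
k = 8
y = 2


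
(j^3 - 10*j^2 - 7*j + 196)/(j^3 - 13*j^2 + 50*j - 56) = (j^2 - 3*j - 28)/(j^2 - 6*j + 8)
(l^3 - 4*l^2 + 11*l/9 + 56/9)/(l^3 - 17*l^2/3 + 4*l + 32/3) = (l - 7/3)/(l - 4)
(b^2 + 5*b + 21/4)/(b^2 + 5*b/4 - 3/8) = 2*(2*b + 7)/(4*b - 1)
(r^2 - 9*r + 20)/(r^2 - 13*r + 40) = (r - 4)/(r - 8)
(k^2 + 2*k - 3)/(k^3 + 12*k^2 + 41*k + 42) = (k - 1)/(k^2 + 9*k + 14)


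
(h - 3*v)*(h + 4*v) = h^2 + h*v - 12*v^2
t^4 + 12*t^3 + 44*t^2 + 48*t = t*(t + 2)*(t + 4)*(t + 6)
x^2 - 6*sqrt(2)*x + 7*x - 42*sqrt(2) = (x + 7)*(x - 6*sqrt(2))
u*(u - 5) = u^2 - 5*u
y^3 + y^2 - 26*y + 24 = (y - 4)*(y - 1)*(y + 6)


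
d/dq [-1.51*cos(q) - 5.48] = 1.51*sin(q)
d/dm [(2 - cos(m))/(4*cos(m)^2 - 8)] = (sin(m)^2 + 4*cos(m) - 3)*sin(m)/(4*(cos(m)^2 - 2)^2)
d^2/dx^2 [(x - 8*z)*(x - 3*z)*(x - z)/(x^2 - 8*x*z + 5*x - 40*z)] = 2*(3*z^2 + 20*z + 25)/(x^3 + 15*x^2 + 75*x + 125)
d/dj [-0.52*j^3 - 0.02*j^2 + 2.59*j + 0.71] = -1.56*j^2 - 0.04*j + 2.59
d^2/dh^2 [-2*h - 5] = 0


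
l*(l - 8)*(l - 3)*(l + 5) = l^4 - 6*l^3 - 31*l^2 + 120*l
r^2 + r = r*(r + 1)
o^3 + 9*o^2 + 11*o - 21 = (o - 1)*(o + 3)*(o + 7)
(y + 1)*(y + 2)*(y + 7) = y^3 + 10*y^2 + 23*y + 14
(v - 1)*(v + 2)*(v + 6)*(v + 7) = v^4 + 14*v^3 + 53*v^2 + 16*v - 84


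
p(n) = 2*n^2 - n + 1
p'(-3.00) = -13.00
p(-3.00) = 22.00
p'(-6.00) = -25.00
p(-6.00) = 79.00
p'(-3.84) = -16.36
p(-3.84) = 34.33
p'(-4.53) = -19.12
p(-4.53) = 46.57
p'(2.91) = 10.64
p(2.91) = 15.03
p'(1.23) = 3.92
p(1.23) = 2.80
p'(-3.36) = -14.44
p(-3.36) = 26.94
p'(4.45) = 16.80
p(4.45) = 36.16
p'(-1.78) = -8.12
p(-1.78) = 9.12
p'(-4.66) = -19.64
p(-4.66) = 49.09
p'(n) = 4*n - 1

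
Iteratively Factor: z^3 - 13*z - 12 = (z - 4)*(z^2 + 4*z + 3) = (z - 4)*(z + 1)*(z + 3)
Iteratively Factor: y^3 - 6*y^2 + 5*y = (y - 1)*(y^2 - 5*y) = y*(y - 1)*(y - 5)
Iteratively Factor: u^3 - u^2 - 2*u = (u - 2)*(u^2 + u) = (u - 2)*(u + 1)*(u)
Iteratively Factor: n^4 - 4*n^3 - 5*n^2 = (n - 5)*(n^3 + n^2) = (n - 5)*(n + 1)*(n^2) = n*(n - 5)*(n + 1)*(n)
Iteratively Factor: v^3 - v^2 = (v - 1)*(v^2) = v*(v - 1)*(v)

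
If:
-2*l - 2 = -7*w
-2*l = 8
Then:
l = -4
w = -6/7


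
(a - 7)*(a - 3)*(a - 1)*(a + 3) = a^4 - 8*a^3 - 2*a^2 + 72*a - 63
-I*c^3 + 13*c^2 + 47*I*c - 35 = (c + 5*I)*(c + 7*I)*(-I*c + 1)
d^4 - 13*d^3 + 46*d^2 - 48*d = d*(d - 8)*(d - 3)*(d - 2)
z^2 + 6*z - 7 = (z - 1)*(z + 7)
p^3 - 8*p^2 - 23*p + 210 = (p - 7)*(p - 6)*(p + 5)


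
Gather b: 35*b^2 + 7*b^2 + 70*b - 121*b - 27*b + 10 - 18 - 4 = 42*b^2 - 78*b - 12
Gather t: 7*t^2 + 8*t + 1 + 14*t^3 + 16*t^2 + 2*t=14*t^3 + 23*t^2 + 10*t + 1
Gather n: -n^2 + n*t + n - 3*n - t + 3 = -n^2 + n*(t - 2) - t + 3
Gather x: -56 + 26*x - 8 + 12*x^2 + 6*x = 12*x^2 + 32*x - 64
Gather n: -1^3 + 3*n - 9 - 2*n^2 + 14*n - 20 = -2*n^2 + 17*n - 30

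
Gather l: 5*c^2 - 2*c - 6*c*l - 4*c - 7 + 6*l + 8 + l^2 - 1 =5*c^2 - 6*c + l^2 + l*(6 - 6*c)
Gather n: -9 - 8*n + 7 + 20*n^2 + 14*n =20*n^2 + 6*n - 2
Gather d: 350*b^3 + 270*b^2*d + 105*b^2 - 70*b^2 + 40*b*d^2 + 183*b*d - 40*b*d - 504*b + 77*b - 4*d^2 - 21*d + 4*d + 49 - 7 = 350*b^3 + 35*b^2 - 427*b + d^2*(40*b - 4) + d*(270*b^2 + 143*b - 17) + 42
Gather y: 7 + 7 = 14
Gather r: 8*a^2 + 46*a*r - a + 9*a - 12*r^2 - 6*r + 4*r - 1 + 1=8*a^2 + 8*a - 12*r^2 + r*(46*a - 2)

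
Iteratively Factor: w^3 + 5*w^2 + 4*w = (w + 1)*(w^2 + 4*w) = (w + 1)*(w + 4)*(w)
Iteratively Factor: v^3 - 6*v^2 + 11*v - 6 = (v - 3)*(v^2 - 3*v + 2) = (v - 3)*(v - 1)*(v - 2)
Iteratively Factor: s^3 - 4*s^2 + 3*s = (s - 1)*(s^2 - 3*s) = (s - 3)*(s - 1)*(s)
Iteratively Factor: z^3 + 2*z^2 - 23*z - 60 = (z - 5)*(z^2 + 7*z + 12) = (z - 5)*(z + 3)*(z + 4)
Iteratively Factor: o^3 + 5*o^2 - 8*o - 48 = (o + 4)*(o^2 + o - 12) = (o + 4)^2*(o - 3)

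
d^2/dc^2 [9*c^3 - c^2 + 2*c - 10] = 54*c - 2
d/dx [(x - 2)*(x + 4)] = 2*x + 2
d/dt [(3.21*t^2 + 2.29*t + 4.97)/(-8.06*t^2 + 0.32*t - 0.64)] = (19.4846*t^2 + 76.0076*t - 3.056)/(64.9636*t^4 - 5.1584*t^3 + 10.4192*t^2 - 0.4096*t + 0.4096)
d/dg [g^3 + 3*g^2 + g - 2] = 3*g^2 + 6*g + 1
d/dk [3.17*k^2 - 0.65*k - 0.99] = 6.34*k - 0.65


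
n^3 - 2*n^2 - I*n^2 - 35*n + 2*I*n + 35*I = (n - 7)*(n + 5)*(n - I)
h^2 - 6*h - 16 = (h - 8)*(h + 2)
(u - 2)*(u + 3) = u^2 + u - 6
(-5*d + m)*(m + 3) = -5*d*m - 15*d + m^2 + 3*m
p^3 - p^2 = p^2*(p - 1)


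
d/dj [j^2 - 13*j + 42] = 2*j - 13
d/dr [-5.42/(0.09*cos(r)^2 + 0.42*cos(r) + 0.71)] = -(0.9756*cos(r) + 2.2764)*sin(r)/(0.09*cos(r)^2 + 0.42*cos(r) + 0.71)^2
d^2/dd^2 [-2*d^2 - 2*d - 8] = -4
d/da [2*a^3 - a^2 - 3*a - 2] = 6*a^2 - 2*a - 3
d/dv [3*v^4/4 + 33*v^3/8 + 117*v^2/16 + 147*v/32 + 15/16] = 3*v^3 + 99*v^2/8 + 117*v/8 + 147/32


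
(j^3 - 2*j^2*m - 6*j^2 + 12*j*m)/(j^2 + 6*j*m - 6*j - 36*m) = j*(j - 2*m)/(j + 6*m)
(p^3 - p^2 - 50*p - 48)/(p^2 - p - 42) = (p^2 - 7*p - 8)/(p - 7)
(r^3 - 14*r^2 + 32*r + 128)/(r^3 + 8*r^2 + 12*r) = (r^2 - 16*r + 64)/(r*(r + 6))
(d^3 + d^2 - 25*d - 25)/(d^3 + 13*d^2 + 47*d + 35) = (d - 5)/(d + 7)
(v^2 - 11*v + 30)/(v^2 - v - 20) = (v - 6)/(v + 4)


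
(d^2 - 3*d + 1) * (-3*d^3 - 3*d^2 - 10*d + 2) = -3*d^5 + 6*d^4 - 4*d^3 + 29*d^2 - 16*d + 2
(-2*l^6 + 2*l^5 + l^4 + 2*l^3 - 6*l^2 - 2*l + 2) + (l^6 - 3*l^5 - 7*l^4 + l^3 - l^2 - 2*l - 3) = -l^6 - l^5 - 6*l^4 + 3*l^3 - 7*l^2 - 4*l - 1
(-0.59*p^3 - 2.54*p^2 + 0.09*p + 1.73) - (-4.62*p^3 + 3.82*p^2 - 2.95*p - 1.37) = 4.03*p^3 - 6.36*p^2 + 3.04*p + 3.1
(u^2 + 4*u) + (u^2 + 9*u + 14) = 2*u^2 + 13*u + 14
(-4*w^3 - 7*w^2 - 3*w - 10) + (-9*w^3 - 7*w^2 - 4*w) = -13*w^3 - 14*w^2 - 7*w - 10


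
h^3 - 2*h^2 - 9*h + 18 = (h - 3)*(h - 2)*(h + 3)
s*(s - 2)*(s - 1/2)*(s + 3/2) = s^4 - s^3 - 11*s^2/4 + 3*s/2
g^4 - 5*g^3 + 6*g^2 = g^2*(g - 3)*(g - 2)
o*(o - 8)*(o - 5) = o^3 - 13*o^2 + 40*o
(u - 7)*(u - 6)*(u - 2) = u^3 - 15*u^2 + 68*u - 84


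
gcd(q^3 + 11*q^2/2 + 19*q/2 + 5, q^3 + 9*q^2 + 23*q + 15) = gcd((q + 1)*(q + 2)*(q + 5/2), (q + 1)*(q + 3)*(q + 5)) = q + 1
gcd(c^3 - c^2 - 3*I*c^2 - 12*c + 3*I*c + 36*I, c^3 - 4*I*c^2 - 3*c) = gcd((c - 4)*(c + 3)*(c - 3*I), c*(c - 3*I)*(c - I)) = c - 3*I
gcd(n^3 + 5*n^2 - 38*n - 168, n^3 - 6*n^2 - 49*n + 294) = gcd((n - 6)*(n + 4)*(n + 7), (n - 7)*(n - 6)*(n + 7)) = n^2 + n - 42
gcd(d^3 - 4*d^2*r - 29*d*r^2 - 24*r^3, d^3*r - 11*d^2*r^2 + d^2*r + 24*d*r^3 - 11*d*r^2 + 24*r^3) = -d + 8*r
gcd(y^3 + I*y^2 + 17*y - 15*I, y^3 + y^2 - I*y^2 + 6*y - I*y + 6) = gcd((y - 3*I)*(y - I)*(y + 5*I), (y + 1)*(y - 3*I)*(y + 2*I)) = y - 3*I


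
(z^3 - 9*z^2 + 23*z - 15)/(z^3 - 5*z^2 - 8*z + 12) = (z^2 - 8*z + 15)/(z^2 - 4*z - 12)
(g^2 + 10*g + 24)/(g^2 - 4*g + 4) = (g^2 + 10*g + 24)/(g^2 - 4*g + 4)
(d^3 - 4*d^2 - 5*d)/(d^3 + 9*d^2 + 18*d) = (d^2 - 4*d - 5)/(d^2 + 9*d + 18)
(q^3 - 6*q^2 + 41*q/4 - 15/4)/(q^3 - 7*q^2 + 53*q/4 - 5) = (q - 3)/(q - 4)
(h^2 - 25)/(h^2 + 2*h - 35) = (h + 5)/(h + 7)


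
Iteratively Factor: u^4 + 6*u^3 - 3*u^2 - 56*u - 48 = (u - 3)*(u^3 + 9*u^2 + 24*u + 16) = (u - 3)*(u + 1)*(u^2 + 8*u + 16) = (u - 3)*(u + 1)*(u + 4)*(u + 4)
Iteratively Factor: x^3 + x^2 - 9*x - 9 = (x - 3)*(x^2 + 4*x + 3) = (x - 3)*(x + 1)*(x + 3)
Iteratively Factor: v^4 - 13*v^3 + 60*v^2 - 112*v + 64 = (v - 1)*(v^3 - 12*v^2 + 48*v - 64) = (v - 4)*(v - 1)*(v^2 - 8*v + 16) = (v - 4)^2*(v - 1)*(v - 4)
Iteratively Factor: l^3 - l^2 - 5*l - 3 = (l - 3)*(l^2 + 2*l + 1) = (l - 3)*(l + 1)*(l + 1)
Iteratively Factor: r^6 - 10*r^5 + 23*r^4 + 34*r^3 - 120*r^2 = (r - 4)*(r^5 - 6*r^4 - r^3 + 30*r^2) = (r - 5)*(r - 4)*(r^4 - r^3 - 6*r^2) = r*(r - 5)*(r - 4)*(r^3 - r^2 - 6*r) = r*(r - 5)*(r - 4)*(r + 2)*(r^2 - 3*r) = r^2*(r - 5)*(r - 4)*(r + 2)*(r - 3)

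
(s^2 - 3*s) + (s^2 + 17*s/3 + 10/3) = 2*s^2 + 8*s/3 + 10/3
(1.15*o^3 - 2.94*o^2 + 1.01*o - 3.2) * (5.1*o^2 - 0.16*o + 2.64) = 5.865*o^5 - 15.178*o^4 + 8.6574*o^3 - 24.2432*o^2 + 3.1784*o - 8.448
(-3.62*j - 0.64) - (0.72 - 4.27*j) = 0.649999999999999*j - 1.36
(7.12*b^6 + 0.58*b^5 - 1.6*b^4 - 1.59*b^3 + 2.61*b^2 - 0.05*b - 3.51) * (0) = 0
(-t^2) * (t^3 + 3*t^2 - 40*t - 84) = -t^5 - 3*t^4 + 40*t^3 + 84*t^2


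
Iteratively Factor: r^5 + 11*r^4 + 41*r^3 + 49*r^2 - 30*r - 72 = (r + 3)*(r^4 + 8*r^3 + 17*r^2 - 2*r - 24) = (r + 3)^2*(r^3 + 5*r^2 + 2*r - 8) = (r - 1)*(r + 3)^2*(r^2 + 6*r + 8) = (r - 1)*(r + 3)^2*(r + 4)*(r + 2)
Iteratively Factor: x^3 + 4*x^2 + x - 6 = (x - 1)*(x^2 + 5*x + 6) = (x - 1)*(x + 2)*(x + 3)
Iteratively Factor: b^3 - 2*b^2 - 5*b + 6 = (b - 3)*(b^2 + b - 2) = (b - 3)*(b + 2)*(b - 1)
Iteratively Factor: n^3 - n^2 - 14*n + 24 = (n - 2)*(n^2 + n - 12) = (n - 2)*(n + 4)*(n - 3)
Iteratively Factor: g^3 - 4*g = (g + 2)*(g^2 - 2*g) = (g - 2)*(g + 2)*(g)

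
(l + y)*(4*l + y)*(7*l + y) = 28*l^3 + 39*l^2*y + 12*l*y^2 + y^3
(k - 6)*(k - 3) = k^2 - 9*k + 18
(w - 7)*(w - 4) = w^2 - 11*w + 28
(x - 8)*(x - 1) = x^2 - 9*x + 8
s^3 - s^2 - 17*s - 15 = (s - 5)*(s + 1)*(s + 3)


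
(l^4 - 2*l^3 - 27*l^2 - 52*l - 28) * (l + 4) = l^5 + 2*l^4 - 35*l^3 - 160*l^2 - 236*l - 112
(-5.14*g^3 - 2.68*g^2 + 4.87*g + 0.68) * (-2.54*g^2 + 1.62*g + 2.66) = 13.0556*g^5 - 1.5196*g^4 - 30.3838*g^3 - 0.9666*g^2 + 14.0558*g + 1.8088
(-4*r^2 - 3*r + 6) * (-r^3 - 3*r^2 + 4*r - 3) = 4*r^5 + 15*r^4 - 13*r^3 - 18*r^2 + 33*r - 18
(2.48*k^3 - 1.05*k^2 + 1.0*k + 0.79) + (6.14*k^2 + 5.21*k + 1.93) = 2.48*k^3 + 5.09*k^2 + 6.21*k + 2.72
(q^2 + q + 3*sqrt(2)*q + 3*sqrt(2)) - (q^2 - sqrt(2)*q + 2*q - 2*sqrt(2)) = -q + 4*sqrt(2)*q + 5*sqrt(2)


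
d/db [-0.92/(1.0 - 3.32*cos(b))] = 3.0544*sin(b)/(3.32*cos(b) - 1.0)^2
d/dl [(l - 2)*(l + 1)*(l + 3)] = 3*l^2 + 4*l - 5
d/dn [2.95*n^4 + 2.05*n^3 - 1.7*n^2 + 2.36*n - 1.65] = 11.8*n^3 + 6.15*n^2 - 3.4*n + 2.36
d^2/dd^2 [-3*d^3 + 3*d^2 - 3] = 6 - 18*d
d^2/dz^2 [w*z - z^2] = -2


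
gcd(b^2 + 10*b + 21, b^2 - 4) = 1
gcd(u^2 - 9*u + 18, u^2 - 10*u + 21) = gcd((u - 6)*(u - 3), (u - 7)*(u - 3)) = u - 3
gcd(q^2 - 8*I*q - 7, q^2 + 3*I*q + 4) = q - I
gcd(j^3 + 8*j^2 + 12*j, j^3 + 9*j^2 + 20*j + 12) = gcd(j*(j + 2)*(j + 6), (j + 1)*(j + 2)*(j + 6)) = j^2 + 8*j + 12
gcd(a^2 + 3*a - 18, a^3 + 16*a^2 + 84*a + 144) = a + 6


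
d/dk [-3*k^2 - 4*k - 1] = -6*k - 4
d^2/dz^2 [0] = 0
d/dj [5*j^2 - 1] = 10*j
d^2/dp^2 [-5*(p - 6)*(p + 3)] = -10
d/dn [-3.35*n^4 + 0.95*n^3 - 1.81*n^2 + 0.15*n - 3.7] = -13.4*n^3 + 2.85*n^2 - 3.62*n + 0.15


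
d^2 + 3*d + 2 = (d + 1)*(d + 2)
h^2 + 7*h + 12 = (h + 3)*(h + 4)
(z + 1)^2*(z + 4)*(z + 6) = z^4 + 12*z^3 + 45*z^2 + 58*z + 24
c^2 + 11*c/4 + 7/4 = (c + 1)*(c + 7/4)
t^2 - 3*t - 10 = (t - 5)*(t + 2)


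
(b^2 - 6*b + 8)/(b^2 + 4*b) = (b^2 - 6*b + 8)/(b*(b + 4))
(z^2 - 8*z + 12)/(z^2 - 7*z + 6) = (z - 2)/(z - 1)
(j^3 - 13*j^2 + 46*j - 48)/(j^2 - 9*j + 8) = (j^2 - 5*j + 6)/(j - 1)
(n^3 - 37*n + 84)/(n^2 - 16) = (n^2 + 4*n - 21)/(n + 4)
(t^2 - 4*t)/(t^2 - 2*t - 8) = t/(t + 2)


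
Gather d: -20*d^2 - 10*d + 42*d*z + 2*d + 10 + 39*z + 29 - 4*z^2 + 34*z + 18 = -20*d^2 + d*(42*z - 8) - 4*z^2 + 73*z + 57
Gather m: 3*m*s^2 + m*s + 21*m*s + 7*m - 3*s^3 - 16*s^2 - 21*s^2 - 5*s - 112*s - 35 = m*(3*s^2 + 22*s + 7) - 3*s^3 - 37*s^2 - 117*s - 35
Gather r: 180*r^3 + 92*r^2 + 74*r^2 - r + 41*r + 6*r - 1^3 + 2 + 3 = 180*r^3 + 166*r^2 + 46*r + 4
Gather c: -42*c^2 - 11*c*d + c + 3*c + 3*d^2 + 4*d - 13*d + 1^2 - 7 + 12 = -42*c^2 + c*(4 - 11*d) + 3*d^2 - 9*d + 6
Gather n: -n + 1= 1 - n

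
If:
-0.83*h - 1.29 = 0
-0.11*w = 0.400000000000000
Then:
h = -1.55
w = -3.64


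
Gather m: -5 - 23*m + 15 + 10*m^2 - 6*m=10*m^2 - 29*m + 10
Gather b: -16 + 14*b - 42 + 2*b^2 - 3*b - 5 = 2*b^2 + 11*b - 63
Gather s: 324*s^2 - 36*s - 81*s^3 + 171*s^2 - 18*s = -81*s^3 + 495*s^2 - 54*s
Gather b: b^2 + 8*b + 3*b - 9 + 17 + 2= b^2 + 11*b + 10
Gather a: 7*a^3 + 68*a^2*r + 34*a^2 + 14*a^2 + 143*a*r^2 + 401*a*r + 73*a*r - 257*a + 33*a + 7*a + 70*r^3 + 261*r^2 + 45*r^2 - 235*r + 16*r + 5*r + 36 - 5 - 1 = 7*a^3 + a^2*(68*r + 48) + a*(143*r^2 + 474*r - 217) + 70*r^3 + 306*r^2 - 214*r + 30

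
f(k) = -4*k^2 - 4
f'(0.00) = 0.00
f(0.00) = -4.00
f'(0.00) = 0.00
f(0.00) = -4.00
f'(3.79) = -30.32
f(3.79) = -61.46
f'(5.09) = -40.72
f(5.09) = -107.63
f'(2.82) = -22.56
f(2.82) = -35.81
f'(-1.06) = 8.48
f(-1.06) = -8.49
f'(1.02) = -8.16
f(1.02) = -8.16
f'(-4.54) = 36.32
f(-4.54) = -86.45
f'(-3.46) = 27.68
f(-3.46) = -51.89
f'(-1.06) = 8.48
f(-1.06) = -8.49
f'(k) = -8*k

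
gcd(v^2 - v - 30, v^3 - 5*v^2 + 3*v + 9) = 1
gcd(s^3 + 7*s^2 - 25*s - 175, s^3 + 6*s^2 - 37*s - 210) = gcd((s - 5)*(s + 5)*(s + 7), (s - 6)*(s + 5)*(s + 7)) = s^2 + 12*s + 35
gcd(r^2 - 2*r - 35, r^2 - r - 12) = 1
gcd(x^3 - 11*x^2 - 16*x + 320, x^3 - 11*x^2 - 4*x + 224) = x - 8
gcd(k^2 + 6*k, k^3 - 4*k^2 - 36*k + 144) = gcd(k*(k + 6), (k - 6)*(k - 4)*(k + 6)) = k + 6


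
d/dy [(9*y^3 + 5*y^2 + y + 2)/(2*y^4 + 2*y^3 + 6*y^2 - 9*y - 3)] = (-18*y^6 - 20*y^5 + 38*y^4 - 182*y^3 - 144*y^2 - 54*y + 15)/(4*y^8 + 8*y^7 + 28*y^6 - 12*y^5 - 12*y^4 - 120*y^3 + 45*y^2 + 54*y + 9)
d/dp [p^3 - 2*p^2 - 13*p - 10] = 3*p^2 - 4*p - 13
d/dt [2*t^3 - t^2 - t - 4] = 6*t^2 - 2*t - 1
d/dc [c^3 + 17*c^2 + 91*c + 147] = 3*c^2 + 34*c + 91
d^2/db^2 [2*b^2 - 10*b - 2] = 4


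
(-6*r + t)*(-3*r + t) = 18*r^2 - 9*r*t + t^2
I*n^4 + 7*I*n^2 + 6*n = n*(n - 2*I)*(n + 3*I)*(I*n + 1)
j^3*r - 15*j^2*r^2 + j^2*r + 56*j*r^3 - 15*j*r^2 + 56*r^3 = (j - 8*r)*(j - 7*r)*(j*r + r)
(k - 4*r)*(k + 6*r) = k^2 + 2*k*r - 24*r^2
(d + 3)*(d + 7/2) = d^2 + 13*d/2 + 21/2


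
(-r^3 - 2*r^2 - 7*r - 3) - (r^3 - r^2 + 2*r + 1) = -2*r^3 - r^2 - 9*r - 4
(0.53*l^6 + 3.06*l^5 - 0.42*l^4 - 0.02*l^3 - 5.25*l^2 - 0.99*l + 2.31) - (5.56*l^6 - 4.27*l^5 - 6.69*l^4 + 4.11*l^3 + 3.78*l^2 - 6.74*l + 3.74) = -5.03*l^6 + 7.33*l^5 + 6.27*l^4 - 4.13*l^3 - 9.03*l^2 + 5.75*l - 1.43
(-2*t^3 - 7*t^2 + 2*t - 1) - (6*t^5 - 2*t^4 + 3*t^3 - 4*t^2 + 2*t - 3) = -6*t^5 + 2*t^4 - 5*t^3 - 3*t^2 + 2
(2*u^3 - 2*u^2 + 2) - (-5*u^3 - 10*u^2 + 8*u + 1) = 7*u^3 + 8*u^2 - 8*u + 1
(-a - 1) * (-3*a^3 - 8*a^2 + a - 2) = 3*a^4 + 11*a^3 + 7*a^2 + a + 2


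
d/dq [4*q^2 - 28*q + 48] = 8*q - 28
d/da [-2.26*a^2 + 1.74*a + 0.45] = 1.74 - 4.52*a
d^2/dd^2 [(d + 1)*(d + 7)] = 2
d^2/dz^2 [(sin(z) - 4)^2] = 8*sin(z) + 2*cos(2*z)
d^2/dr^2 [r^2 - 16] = 2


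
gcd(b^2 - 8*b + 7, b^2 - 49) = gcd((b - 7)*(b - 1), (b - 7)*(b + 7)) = b - 7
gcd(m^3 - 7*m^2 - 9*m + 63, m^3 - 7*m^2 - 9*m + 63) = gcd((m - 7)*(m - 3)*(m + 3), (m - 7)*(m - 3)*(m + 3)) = m^3 - 7*m^2 - 9*m + 63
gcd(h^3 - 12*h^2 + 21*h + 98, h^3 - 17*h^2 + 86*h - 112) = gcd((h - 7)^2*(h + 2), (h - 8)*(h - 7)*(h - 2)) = h - 7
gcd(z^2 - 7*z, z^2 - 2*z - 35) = z - 7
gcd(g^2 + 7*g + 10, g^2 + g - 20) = g + 5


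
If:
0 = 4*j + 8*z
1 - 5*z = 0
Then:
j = -2/5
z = 1/5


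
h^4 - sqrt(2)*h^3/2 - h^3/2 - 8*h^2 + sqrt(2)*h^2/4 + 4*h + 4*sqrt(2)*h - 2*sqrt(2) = (h - 1/2)*(h - 2*sqrt(2))*(h - sqrt(2)/2)*(h + 2*sqrt(2))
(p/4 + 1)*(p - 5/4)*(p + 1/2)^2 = p^4/4 + 15*p^3/16 - p^2/2 - 69*p/64 - 5/16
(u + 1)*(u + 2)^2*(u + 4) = u^4 + 9*u^3 + 28*u^2 + 36*u + 16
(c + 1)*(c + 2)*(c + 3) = c^3 + 6*c^2 + 11*c + 6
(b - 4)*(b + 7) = b^2 + 3*b - 28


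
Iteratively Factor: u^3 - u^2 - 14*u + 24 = (u - 2)*(u^2 + u - 12) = (u - 3)*(u - 2)*(u + 4)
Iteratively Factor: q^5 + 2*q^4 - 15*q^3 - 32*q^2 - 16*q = (q + 4)*(q^4 - 2*q^3 - 7*q^2 - 4*q) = q*(q + 4)*(q^3 - 2*q^2 - 7*q - 4) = q*(q - 4)*(q + 4)*(q^2 + 2*q + 1) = q*(q - 4)*(q + 1)*(q + 4)*(q + 1)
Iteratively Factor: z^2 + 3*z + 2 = (z + 1)*(z + 2)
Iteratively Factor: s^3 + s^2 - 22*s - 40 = (s + 4)*(s^2 - 3*s - 10) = (s + 2)*(s + 4)*(s - 5)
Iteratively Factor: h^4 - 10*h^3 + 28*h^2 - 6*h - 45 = (h - 3)*(h^3 - 7*h^2 + 7*h + 15) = (h - 5)*(h - 3)*(h^2 - 2*h - 3) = (h - 5)*(h - 3)*(h + 1)*(h - 3)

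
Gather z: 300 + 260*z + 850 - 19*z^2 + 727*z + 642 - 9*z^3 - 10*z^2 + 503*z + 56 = -9*z^3 - 29*z^2 + 1490*z + 1848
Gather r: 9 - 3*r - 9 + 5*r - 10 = 2*r - 10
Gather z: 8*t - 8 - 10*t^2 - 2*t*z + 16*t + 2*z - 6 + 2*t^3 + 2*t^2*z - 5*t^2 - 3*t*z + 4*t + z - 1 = 2*t^3 - 15*t^2 + 28*t + z*(2*t^2 - 5*t + 3) - 15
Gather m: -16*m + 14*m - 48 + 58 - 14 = -2*m - 4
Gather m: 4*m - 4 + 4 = 4*m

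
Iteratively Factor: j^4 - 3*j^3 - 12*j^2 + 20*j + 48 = (j + 2)*(j^3 - 5*j^2 - 2*j + 24) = (j - 3)*(j + 2)*(j^2 - 2*j - 8) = (j - 4)*(j - 3)*(j + 2)*(j + 2)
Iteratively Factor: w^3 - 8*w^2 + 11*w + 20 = (w - 4)*(w^2 - 4*w - 5) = (w - 4)*(w + 1)*(w - 5)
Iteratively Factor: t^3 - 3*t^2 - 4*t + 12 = (t - 2)*(t^2 - t - 6) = (t - 2)*(t + 2)*(t - 3)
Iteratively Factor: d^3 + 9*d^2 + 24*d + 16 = (d + 1)*(d^2 + 8*d + 16) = (d + 1)*(d + 4)*(d + 4)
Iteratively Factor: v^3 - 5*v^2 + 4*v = (v - 1)*(v^2 - 4*v) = v*(v - 1)*(v - 4)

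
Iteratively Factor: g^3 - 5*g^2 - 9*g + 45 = (g - 3)*(g^2 - 2*g - 15) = (g - 5)*(g - 3)*(g + 3)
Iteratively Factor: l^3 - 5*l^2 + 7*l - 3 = (l - 1)*(l^2 - 4*l + 3) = (l - 3)*(l - 1)*(l - 1)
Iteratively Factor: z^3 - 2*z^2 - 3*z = (z - 3)*(z^2 + z) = z*(z - 3)*(z + 1)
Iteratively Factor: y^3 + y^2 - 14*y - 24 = (y + 2)*(y^2 - y - 12) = (y + 2)*(y + 3)*(y - 4)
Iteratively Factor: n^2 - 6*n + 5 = (n - 1)*(n - 5)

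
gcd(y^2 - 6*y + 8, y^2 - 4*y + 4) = y - 2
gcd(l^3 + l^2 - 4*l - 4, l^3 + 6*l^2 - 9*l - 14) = l^2 - l - 2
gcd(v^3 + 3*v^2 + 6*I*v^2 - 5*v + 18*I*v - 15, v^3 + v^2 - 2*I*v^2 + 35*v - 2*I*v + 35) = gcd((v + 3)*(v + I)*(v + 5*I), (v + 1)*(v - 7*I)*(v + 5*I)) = v + 5*I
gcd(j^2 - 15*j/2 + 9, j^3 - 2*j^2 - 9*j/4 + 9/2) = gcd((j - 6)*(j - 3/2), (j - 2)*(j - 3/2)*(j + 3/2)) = j - 3/2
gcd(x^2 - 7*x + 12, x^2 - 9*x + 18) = x - 3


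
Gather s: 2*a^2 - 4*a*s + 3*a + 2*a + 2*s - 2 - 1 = 2*a^2 + 5*a + s*(2 - 4*a) - 3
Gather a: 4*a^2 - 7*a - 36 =4*a^2 - 7*a - 36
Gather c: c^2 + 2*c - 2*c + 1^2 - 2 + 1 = c^2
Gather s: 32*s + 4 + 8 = 32*s + 12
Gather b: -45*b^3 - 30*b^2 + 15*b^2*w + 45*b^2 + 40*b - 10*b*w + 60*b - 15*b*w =-45*b^3 + b^2*(15*w + 15) + b*(100 - 25*w)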